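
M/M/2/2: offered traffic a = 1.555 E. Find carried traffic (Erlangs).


B(2,1.555) = 0.321203 (Erlang-B)
Carried load = a(1 − B) = 1.555·(1 − 0.321203) = 1.555·0.678797 = 1.0555 E

Final: 1.0555 Erlangs


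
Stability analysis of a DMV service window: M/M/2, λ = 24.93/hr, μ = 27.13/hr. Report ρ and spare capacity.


Total capacity cμ = 2·27.13 = 54.26/hr
ρ = λ/(cμ) = 24.93/54.26 = 0.4595
Stable ⇔ ρ < 1: YES
Spare capacity = cμ − λ = 54.26 − 24.93 = 29.33/hr

Final: ρ = 0.4595; stable; margin = 29.33/hr


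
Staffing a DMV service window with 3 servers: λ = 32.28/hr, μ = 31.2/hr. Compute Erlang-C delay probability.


a = λ/μ = 1.0346; ρ = a/3 = 0.3449
P₀ = 0.350683 (from M/M/c formula)
C(c,a) = [a^c/(c!(1−ρ))]·P₀ = [1.10748/(6·0.6551)]·0.350683
= 0.28175·0.350683 = 0.098804

Final: 0.098804


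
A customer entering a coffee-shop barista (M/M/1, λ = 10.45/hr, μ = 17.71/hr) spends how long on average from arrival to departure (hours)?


W = 1/(μ−λ) = 1/(17.71 − 10.45) = 1/7.26 = 0.1377 hr

Final: 0.1377 hr


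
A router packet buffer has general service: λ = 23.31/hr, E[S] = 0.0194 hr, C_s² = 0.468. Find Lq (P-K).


ρ = λ·E[S] = 23.31·0.0194 = 0.4522
Lq = ρ²(1+C_s²)/(2(1−ρ)) = 0.2045·(1+0.468)/(2·0.5478)
= 0.2045·1.4680/1.0956 = 0.27401

Final: 0.27401


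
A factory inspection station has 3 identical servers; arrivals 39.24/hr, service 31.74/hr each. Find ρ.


ρ = λ/(cμ) = 39.24/(3·31.74) = 39.24/95.22 = 0.4121

Final: 0.4121


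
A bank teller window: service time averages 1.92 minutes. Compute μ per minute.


μ = 1/(service time) in consistent units.
1 minute = 1 min, so μ = 1/1.92 = 0.5208 per minute

Final: 0.5208 /min


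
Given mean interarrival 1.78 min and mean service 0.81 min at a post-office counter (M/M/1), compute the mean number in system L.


λ = 60/1.78 = 33.7079 /hr
μ = 60/0.81 = 74.0741 /hr
ρ = λ/μ = 33.7079/74.0741 = 0.4551
L = ρ/(1−ρ) = 0.4551/0.5449 = 0.8351

Final: 0.8351


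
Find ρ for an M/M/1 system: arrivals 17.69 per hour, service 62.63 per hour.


ρ = λ/μ = 17.69/62.63 = 0.2825

Final: 0.2825


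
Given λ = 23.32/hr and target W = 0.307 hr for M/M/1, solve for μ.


W = 1/(μ−λ) ⇒ μ − λ = 1/W = 1/0.307 = 3.2573
μ = λ + 1/W = 23.32 + 3.2573 = 26.5773 per hr

Final: 26.5773 /hr


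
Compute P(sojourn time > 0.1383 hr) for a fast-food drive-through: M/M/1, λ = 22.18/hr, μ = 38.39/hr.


W ~ Exponential(μ−λ) for M/M/1.
μ − λ = 38.39 − 22.18 = 16.2100
P(W > t) = e^{−(μ−λ)t} = e^{−2.2418} = 0.106262

Final: 0.106262


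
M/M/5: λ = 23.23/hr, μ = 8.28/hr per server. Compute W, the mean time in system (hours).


a = 2.8056; ρ = 0.5611; P₀ = 0.057792
Lq = P₀·a^c·ρ/(c!(1−ρ)²) = 0.24385
Wq = Lq/λ = 0.24385/23.23 = 0.01050 hr
W = Wq + 1/μ = 0.01050 + 0.12077 = 0.13127 hr

Final: 0.13127 hr


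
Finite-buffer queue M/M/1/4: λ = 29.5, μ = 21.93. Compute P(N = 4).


ρ = λ/μ = 29.5/21.93 = 1.3452
P_K = (1−ρ)ρ^K/(1−ρ^(K+1)) = (-0.3452·3.274414)/(1 − 4.404706)
= -1.130292/-3.404706 = 0.331979

Final: 0.331979


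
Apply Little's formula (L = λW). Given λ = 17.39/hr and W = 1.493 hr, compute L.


L = λW = 17.39·1.493 = 25.9633

Final: 25.9633


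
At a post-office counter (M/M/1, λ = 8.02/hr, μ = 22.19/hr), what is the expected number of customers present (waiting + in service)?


ρ = λ/μ = 8.02/22.19 = 0.3614
L = ρ/(1−ρ) = 0.3614/(1 − 0.3614) = 0.3614/0.6386 = 0.5660

Final: 0.5660


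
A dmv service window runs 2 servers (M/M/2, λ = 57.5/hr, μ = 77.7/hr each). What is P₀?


a = λ/μ = 57.5/77.7 = 0.7400; ρ = a/c = 0.3700
Σ_{k=0}^{1} a^k/k! (terms k=0..1) = 1.00000 + 0.74003 = 1.74003
Tail: a^2/(2!(1−ρ)) = 0.54764/(2·0.6300) = 0.43464
P₀ = 1/(1.74003 + 0.43464) = 1/2.17467 = 0.459840

Final: 0.459840


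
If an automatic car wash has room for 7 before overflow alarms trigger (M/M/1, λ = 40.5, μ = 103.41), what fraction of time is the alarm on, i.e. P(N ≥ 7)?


ρ = 40.5/103.41 = 0.3916
P(N ≥ n) = ρ^n = 0.3916^7 = 0.001413

Final: 0.001413


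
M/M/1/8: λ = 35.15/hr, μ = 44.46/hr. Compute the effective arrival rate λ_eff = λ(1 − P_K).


ρ = 0.7906; P_K = (1−ρ)ρ^8/(1−ρ^9) = 0.036348
λ_eff = λ(1 − P_K) = 35.15·(1 − 0.036348) = 35.15·0.963652 = 33.8724 /hr

Final: 33.8724 /hr


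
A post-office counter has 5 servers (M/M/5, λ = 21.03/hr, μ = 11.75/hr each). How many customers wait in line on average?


a = λ/μ = 1.7898; ρ = a/5 = 0.3580
P₀ = 0.166308
Lq = P₀·a^c·ρ / (c!·(1−ρ)²) = 0.166308·18.36568·0.3580/(120·0.41222)
= 0.02210

Final: 0.02210


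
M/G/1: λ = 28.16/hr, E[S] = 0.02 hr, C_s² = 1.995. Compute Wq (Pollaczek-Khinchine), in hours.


ρ = λ·E[S] = 28.16·0.02 = 0.5632
E[S²] = E[S]²(1+C_s²) = 0.02²·(1+1.995) = 0.001198
Wq = λ·E[S²]/(2(1−ρ)) = 28.16·0.001198/(2·0.4368) = 0.03862 hr

Final: 0.03862 hr


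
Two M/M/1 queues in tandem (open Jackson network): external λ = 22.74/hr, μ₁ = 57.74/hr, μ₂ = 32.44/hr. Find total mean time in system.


Each node sees arrival rate λ = 22.74/hr (tandem ⇒ throughput preserved).
W₁ = 1/(μ₁−λ) = 1/(57.74−22.74) = 0.02857 hr
W₂ = 1/(μ₂−λ) = 1/(32.44−22.74) = 0.10309 hr
W_total = W₁ + W₂ = 0.02857 + 0.10309 = 0.13166 hr

Final: 0.13166 hr


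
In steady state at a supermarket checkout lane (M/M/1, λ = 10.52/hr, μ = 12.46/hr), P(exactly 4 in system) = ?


ρ = 10.52/12.46 = 0.8443
P_n = (1−ρ)·ρ^n = (1 − 0.8443)·0.8443^4 = 0.1557·0.508149 = 0.079118

Final: 0.079118


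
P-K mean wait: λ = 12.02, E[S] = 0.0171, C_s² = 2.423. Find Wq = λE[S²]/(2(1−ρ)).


ρ = λ·E[S] = 12.02·0.0171 = 0.2055
E[S²] = E[S]²(1+C_s²) = 0.0171²·(1+2.423) = 0.001001
Wq = λ·E[S²]/(2(1−ρ)) = 12.02·0.001001/(2·0.7945) = 0.007572 hr

Final: 0.007572 hr


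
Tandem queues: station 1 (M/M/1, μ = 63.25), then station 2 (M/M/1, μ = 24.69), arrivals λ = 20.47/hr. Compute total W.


Each node sees arrival rate λ = 20.47/hr (tandem ⇒ throughput preserved).
W₁ = 1/(μ₁−λ) = 1/(63.25−20.47) = 0.02338 hr
W₂ = 1/(μ₂−λ) = 1/(24.69−20.47) = 0.23697 hr
W_total = W₁ + W₂ = 0.02338 + 0.23697 = 0.26034 hr

Final: 0.26034 hr


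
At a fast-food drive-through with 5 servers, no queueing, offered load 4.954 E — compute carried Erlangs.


B(5,4.954) = 0.281124 (Erlang-B)
Carried load = a(1 − B) = 4.954·(1 − 0.281124) = 4.954·0.718876 = 3.5613 E

Final: 3.5613 Erlangs


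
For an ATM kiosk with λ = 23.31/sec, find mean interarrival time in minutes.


Mean interarrival time = 1/λ = 1/23.31 second = 0.04290 second
In minutes: 0.04290 × 0.0166667 = 0.0007150 min

Final: 0.0007150 min


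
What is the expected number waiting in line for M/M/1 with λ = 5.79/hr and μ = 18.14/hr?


ρ = 5.79/18.14 = 0.3192
Lq = ρ²/(1−ρ) = 0.1019/0.6808 = 0.1496

Final: 0.1496


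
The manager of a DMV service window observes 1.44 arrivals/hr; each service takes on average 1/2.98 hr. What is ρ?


ρ = λ/μ = 1.44/2.98 = 0.4832

Final: 0.4832


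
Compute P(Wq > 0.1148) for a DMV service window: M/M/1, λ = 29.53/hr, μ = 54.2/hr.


ρ = 29.53/54.2 = 0.5448
P(Wq > t) = ρ·e^{−(μ−λ)t} = 0.5448·e^{−2.8321}
= 0.5448·0.058888 = 0.032084

Final: 0.032084


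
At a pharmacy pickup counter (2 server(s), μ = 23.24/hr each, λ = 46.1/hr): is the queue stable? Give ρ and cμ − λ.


Total capacity cμ = 2·23.24 = 46.48/hr
ρ = λ/(cμ) = 46.1/46.48 = 0.9918
Stable ⇔ ρ < 1: YES
Spare capacity = cμ − λ = 46.48 − 46.1 = 0.38/hr

Final: ρ = 0.9918; stable; margin = 0.38/hr


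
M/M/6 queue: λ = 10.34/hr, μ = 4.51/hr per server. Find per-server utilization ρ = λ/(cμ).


ρ = λ/(cμ) = 10.34/(6·4.51) = 10.34/27.06 = 0.3821

Final: 0.3821


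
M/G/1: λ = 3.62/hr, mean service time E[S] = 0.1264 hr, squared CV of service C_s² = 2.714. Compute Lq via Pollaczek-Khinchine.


ρ = λ·E[S] = 3.62·0.1264 = 0.4576
Lq = ρ²(1+C_s²)/(2(1−ρ)) = 0.2094·(1+2.714)/(2·0.5424)
= 0.2094·3.7140/1.0849 = 0.71677

Final: 0.71677


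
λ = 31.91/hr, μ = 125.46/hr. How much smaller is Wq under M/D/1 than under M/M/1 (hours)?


ρ = 31.91/125.46 = 0.2543
Wq(M/M/1) = ρ/(μ−λ) = 0.2543/93.55 = 0.002719 hr
Wq(M/D/1) = ρ/(2(μ−λ)) = 0.001359 hr
Savings = 0.002719 − 0.001359 = 0.001359 hr

Final: 0.001359 hr


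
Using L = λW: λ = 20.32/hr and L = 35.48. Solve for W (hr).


W = L/λ = 35.48/20.32 = 1.7461 hr

Final: 1.7461 hr


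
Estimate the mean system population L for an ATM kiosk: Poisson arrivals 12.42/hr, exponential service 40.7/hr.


ρ = λ/μ = 12.42/40.7 = 0.3052
L = ρ/(1−ρ) = 0.3052/(1 − 0.3052) = 0.3052/0.6948 = 0.4392

Final: 0.4392


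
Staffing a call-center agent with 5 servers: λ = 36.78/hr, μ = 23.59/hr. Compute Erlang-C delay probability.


a = λ/μ = 1.5591; ρ = a/5 = 0.3118
P₀ = 0.209905 (from M/M/c formula)
C(c,a) = [a^c/(c!(1−ρ))]·P₀ = [9.21338/(120·0.6882)]·0.209905
= 0.11157·0.209905 = 0.023419

Final: 0.023419


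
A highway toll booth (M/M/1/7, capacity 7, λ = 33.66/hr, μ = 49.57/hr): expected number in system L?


ρ = 33.66/49.57 = 0.6790
L = ρ[1 − (K+1)ρ^K + Kρ^(K+1)] / [(1−ρ)(1−ρ^(K+1))]
Numerator: 0.6790·(1 − 8·0.066568 + 7·0.045202) = 0.532280
Denominator: (0.3210)·(0.954798) = 0.306452
L = 0.532280/0.306452 = 1.7369

Final: 1.7369


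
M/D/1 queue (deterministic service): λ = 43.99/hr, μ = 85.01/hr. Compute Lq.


ρ = 43.99/85.01 = 0.5175
M/D/1: Lq = ρ²/(2(1−ρ)) = 0.2678/(2·0.4825) = 0.27747

Final: 0.27747


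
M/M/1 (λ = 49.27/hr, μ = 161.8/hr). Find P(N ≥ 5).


ρ = 49.27/161.8 = 0.3045
P(N ≥ n) = ρ^n = 0.3045^5 = 0.002618

Final: 0.002618


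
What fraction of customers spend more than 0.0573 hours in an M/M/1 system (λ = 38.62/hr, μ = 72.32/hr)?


W ~ Exponential(μ−λ) for M/M/1.
μ − λ = 72.32 − 38.62 = 33.7000
P(W > t) = e^{−(μ−λ)t} = e^{−1.9310} = 0.145002

Final: 0.145002


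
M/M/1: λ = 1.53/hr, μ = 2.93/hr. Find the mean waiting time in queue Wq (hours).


ρ = 1.53/2.93 = 0.5222
Wq = ρ/(μ−λ) = 0.5222/(2.93 − 1.53) = 0.5222/1.40 = 0.3730 hr

Final: 0.3730 hr


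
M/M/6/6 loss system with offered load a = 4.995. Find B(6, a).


B(c,a) = (a^c/c!) / Σ_{k=0}^{c} a^k/k!
a^6/6! = 21.571506
Σ terms (k=0..6): 1.00000 + 4.99500 + 12.47501 + 20.77090 + 25.93766 + 25.91172 + 21.57151 = 112.661789
B = 21.571506/112.661789 = 0.191471

Final: 0.191471


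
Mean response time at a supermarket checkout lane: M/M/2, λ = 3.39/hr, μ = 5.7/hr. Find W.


a = 0.5947; ρ = 0.2974; P₀ = 0.541582
Lq = P₀·a^c·ρ/(c!(1−ρ)²) = 0.05769
Wq = Lq/λ = 0.05769/3.39 = 0.01702 hr
W = Wq + 1/μ = 0.01702 + 0.17544 = 0.19246 hr

Final: 0.19246 hr


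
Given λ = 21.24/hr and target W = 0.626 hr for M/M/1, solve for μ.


W = 1/(μ−λ) ⇒ μ − λ = 1/W = 1/0.626 = 1.5974
μ = λ + 1/W = 21.24 + 1.5974 = 22.8374 per hr

Final: 22.8374 /hr


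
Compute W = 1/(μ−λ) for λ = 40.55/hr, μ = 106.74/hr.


W = 1/(μ−λ) = 1/(106.74 − 40.55) = 1/66.19 = 0.01511 hr

Final: 0.01511 hr


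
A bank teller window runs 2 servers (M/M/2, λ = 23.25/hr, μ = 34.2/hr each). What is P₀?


a = λ/μ = 23.25/34.2 = 0.6798; ρ = a/c = 0.3399
Σ_{k=0}^{1} a^k/k! (terms k=0..1) = 1.00000 + 0.67982 = 1.67982
Tail: a^2/(2!(1−ρ)) = 0.46216/(2·0.6601) = 0.35008
P₀ = 1/(1.67982 + 0.35008) = 1/2.02990 = 0.492635

Final: 0.492635


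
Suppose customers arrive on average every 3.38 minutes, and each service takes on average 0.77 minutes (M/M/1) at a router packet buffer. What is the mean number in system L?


λ = 60/3.38 = 17.7515 /hr
μ = 60/0.77 = 77.9221 /hr
ρ = λ/μ = 17.7515/77.9221 = 0.2278
L = ρ/(1−ρ) = 0.2278/0.7722 = 0.2950

Final: 0.2950


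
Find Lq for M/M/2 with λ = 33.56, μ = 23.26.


a = λ/μ = 1.4428; ρ = a/2 = 0.7214
P₀ = 0.161838
Lq = P₀·a^c·ρ / (c!·(1−ρ)²) = 0.161838·2.08173·0.7214/(2·0.07761)
= 1.56577

Final: 1.56577


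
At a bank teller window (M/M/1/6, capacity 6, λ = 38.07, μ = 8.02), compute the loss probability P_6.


ρ = λ/μ = 38.07/8.02 = 4.7469
P_K = (1−ρ)ρ^K/(1−ρ^(K+1)) = (-3.7469·11440.659262)/(1 − 54307.468593)
= -42866.809331/-54306.468593 = 0.789350

Final: 0.789350


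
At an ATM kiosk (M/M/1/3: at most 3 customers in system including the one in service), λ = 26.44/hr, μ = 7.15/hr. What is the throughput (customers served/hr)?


ρ = 3.6979; P_K = (1−ρ)ρ^3/(1−ρ^4) = 0.733499
λ_eff = λ(1 − P_K) = 26.44·(1 − 0.733499) = 26.44·0.266501 = 7.0463 /hr

Final: 7.0463 /hr


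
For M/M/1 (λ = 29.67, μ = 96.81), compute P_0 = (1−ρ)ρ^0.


ρ = 29.67/96.81 = 0.3065
P_n = (1−ρ)·ρ^n = (1 − 0.3065)·0.3065^0 = 0.6935·1.000000 = 0.693523

Final: 0.693523


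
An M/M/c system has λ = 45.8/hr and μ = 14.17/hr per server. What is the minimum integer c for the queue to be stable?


Stability requires cμ > λ ⇔ c > λ/μ.
λ/μ = 45.8/14.17 = 3.2322
Minimum integer c = ⌊3.2322⌋ + 1 = 4
Check: 4·14.17 = 56.68 > 45.8, while 3·14.17 = 42.51 ≤ 45.8

Final: 4 servers


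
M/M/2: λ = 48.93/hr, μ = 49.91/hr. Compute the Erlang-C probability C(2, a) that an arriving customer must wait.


a = λ/μ = 0.9804; ρ = a/2 = 0.4902
P₀ = 0.342118 (from M/M/c formula)
C(c,a) = [a^c/(c!(1−ρ))]·P₀ = [0.96111/(2·0.5098)]·0.342118
= 0.94261·0.342118 = 0.322482

Final: 0.322482


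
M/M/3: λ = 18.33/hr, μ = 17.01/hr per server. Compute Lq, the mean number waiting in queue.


a = λ/μ = 1.0776; ρ = a/3 = 0.3592
P₀ = 0.335157
Lq = P₀·a^c·ρ / (c!·(1−ρ)²) = 0.335157·1.25134·0.3592/(6·0.41062)
= 0.06115

Final: 0.06115


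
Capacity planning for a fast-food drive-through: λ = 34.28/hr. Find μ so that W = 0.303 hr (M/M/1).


W = 1/(μ−λ) ⇒ μ − λ = 1/W = 1/0.303 = 3.3003
μ = λ + 1/W = 34.28 + 3.3003 = 37.5803 per hr

Final: 37.5803 /hr


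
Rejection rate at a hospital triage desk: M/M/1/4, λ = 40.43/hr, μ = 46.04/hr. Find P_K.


ρ = λ/μ = 40.43/46.04 = 0.8781
P_K = (1−ρ)ρ^K/(1−ρ^(K+1)) = (0.1219·0.594667)/(1 − 0.522206)
= 0.072460/0.477794 = 0.151656

Final: 0.151656


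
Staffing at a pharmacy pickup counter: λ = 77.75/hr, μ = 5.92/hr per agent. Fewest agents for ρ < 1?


Stability requires cμ > λ ⇔ c > λ/μ.
λ/μ = 77.75/5.92 = 13.1334
Minimum integer c = ⌊13.1334⌋ + 1 = 14
Check: 14·5.92 = 82.88 > 77.75, while 13·5.92 = 76.96 ≤ 77.75

Final: 14 servers


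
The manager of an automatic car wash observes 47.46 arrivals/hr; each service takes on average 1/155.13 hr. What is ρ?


ρ = λ/μ = 47.46/155.13 = 0.3059

Final: 0.3059


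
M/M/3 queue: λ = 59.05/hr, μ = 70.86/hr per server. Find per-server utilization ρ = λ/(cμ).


ρ = λ/(cμ) = 59.05/(3·70.86) = 59.05/212.58 = 0.2778

Final: 0.2778


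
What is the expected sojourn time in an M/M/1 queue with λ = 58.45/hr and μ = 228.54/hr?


W = 1/(μ−λ) = 1/(228.54 − 58.45) = 1/170.09 = 0.005879 hr

Final: 0.005879 hr


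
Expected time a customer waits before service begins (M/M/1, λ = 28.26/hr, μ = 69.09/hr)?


ρ = 28.26/69.09 = 0.4090
Wq = ρ/(μ−λ) = 0.4090/(69.09 − 28.26) = 0.4090/40.83 = 0.01002 hr

Final: 0.01002 hr


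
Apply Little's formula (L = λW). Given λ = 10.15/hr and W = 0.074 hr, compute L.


L = λW = 10.15·0.074 = 0.7511

Final: 0.7511


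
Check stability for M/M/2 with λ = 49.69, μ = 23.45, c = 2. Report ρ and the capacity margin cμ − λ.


Total capacity cμ = 2·23.45 = 46.90/hr
ρ = λ/(cμ) = 49.69/46.90 = 1.0595
Stable ⇔ ρ < 1: NO
Spare capacity = cμ − λ = 46.90 − 49.69 = -2.79/hr

Final: ρ = 1.0595; unstable; margin = -2.79/hr


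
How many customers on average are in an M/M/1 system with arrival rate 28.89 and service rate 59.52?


ρ = λ/μ = 28.89/59.52 = 0.4854
L = ρ/(1−ρ) = 0.4854/(1 − 0.4854) = 0.4854/0.5146 = 0.9432

Final: 0.9432


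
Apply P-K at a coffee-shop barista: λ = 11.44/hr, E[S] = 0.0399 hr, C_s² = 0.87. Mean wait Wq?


ρ = λ·E[S] = 11.44·0.0399 = 0.4565
E[S²] = E[S]²(1+C_s²) = 0.0399²·(1+0.87) = 0.002977
Wq = λ·E[S²]/(2(1−ρ)) = 11.44·0.002977/(2·0.5435) = 0.03133 hr

Final: 0.03133 hr


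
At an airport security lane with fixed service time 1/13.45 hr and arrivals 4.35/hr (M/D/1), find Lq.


ρ = 4.35/13.45 = 0.3234
M/D/1: Lq = ρ²/(2(1−ρ)) = 0.1046/(2·0.6766) = 0.07730

Final: 0.07730


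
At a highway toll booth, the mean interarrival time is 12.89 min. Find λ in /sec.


λ = 1/(interarrival time) in consistent units.
1 second = 0.0166667 min, so λ = 0.0166667/12.89 = 0.001293 per second

Final: 0.001293 /sec


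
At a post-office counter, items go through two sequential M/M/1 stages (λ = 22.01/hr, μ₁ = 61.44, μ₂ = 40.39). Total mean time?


Each node sees arrival rate λ = 22.01/hr (tandem ⇒ throughput preserved).
W₁ = 1/(μ₁−λ) = 1/(61.44−22.01) = 0.02536 hr
W₂ = 1/(μ₂−λ) = 1/(40.39−22.01) = 0.05441 hr
W_total = W₁ + W₂ = 0.02536 + 0.05441 = 0.07977 hr

Final: 0.07977 hr


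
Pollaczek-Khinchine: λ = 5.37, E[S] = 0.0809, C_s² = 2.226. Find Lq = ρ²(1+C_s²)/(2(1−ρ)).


ρ = λ·E[S] = 5.37·0.0809 = 0.4344
Lq = ρ²(1+C_s²)/(2(1−ρ)) = 0.1887·(1+2.226)/(2·0.5656)
= 0.1887·3.2260/1.1311 = 0.53826

Final: 0.53826


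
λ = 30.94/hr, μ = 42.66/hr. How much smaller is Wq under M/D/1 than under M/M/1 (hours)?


ρ = 30.94/42.66 = 0.7253
Wq(M/M/1) = ρ/(μ−λ) = 0.7253/11.72 = 0.06188 hr
Wq(M/D/1) = ρ/(2(μ−λ)) = 0.03094 hr
Savings = 0.06188 − 0.03094 = 0.03094 hr

Final: 0.03094 hr


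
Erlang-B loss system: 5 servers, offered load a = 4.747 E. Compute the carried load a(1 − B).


B(5,4.747) = 0.264001 (Erlang-B)
Carried load = a(1 − B) = 4.747·(1 − 0.264001) = 4.747·0.735999 = 3.4938 E

Final: 3.4938 Erlangs


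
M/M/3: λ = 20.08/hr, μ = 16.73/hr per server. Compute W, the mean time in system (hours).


a = 1.2002; ρ = 0.4001; P₀ = 0.294042
Lq = P₀·a^c·ρ/(c!(1−ρ)²) = 0.09419
Wq = Lq/λ = 0.09419/20.08 = 0.004691 hr
W = Wq + 1/μ = 0.004691 + 0.05977 = 0.06446 hr

Final: 0.06446 hr


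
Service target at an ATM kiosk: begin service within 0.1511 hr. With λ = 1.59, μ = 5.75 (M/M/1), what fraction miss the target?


ρ = 1.59/5.75 = 0.2765
P(Wq > t) = ρ·e^{−(μ−λ)t} = 0.2765·e^{−0.6286}
= 0.2765·0.533351 = 0.147483

Final: 0.147483


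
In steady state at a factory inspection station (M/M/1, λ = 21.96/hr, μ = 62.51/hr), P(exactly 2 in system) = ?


ρ = 21.96/62.51 = 0.3513
P_n = (1−ρ)·ρ^n = (1 − 0.3513)·0.3513^2 = 0.6487·0.123414 = 0.080058

Final: 0.080058


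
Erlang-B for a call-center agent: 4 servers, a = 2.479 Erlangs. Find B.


B(c,a) = (a^c/c!) / Σ_{k=0}^{c} a^k/k!
a^4/4! = 1.573602
Σ terms (k=0..4): 1.00000 + 2.47900 + 3.07272 + 2.53909 + 1.57360 = 10.664414
B = 1.573602/10.664414 = 0.147556

Final: 0.147556


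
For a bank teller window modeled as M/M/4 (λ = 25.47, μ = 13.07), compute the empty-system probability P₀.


a = λ/μ = 25.47/13.07 = 1.9487; ρ = a/c = 0.4872
Σ_{k=0}^{3} a^k/k! (terms k=0..3) = 1.00000 + 1.94874 + 1.89879 + 1.23341 = 6.08094
Tail: a^4/(4!(1−ρ)) = 14.42160/(24·0.5128) = 1.17177
P₀ = 1/(6.08094 + 1.17177) = 1/7.25271 = 0.137880

Final: 0.137880


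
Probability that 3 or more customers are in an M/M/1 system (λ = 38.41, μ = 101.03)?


ρ = 38.41/101.03 = 0.3802
P(N ≥ n) = ρ^n = 0.3802^3 = 0.054952

Final: 0.054952


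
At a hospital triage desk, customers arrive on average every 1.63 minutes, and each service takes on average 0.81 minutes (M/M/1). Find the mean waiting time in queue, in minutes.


λ = 60/1.63 = 36.8098 /hr
μ = 60/0.81 = 74.0741 /hr
ρ = λ/μ = 36.8098/74.0741 = 0.4969
Wq = ρ/(μ−λ) = 0.4969/(74.0741−36.8098) = 0.01334 hr
In minutes: 0.01334·60 = 0.8001 min

Final: 0.8001 min


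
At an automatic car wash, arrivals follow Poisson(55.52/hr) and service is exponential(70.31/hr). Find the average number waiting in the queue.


ρ = 55.52/70.31 = 0.7896
Lq = ρ²/(1−ρ) = 0.6235/0.2104 = 2.9642

Final: 2.9642


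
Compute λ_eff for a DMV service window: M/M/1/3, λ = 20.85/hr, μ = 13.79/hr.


ρ = 1.5120; P_K = (1−ρ)ρ^3/(1−ρ^4) = 0.418735
λ_eff = λ(1 − P_K) = 20.85·(1 − 0.418735) = 20.85·0.581265 = 12.1194 /hr

Final: 12.1194 /hr


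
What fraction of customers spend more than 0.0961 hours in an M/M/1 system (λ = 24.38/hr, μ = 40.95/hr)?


W ~ Exponential(μ−λ) for M/M/1.
μ − λ = 40.95 − 24.38 = 16.5700
P(W > t) = e^{−(μ−λ)t} = e^{−1.5924} = 0.203441

Final: 0.203441


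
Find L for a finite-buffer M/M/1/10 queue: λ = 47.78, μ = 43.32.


ρ = 47.78/43.32 = 1.1030
L = ρ[1 − (K+1)ρ^K + Kρ^(K+1)] / [(1−ρ)(1−ρ^(K+1))]
Numerator: 1.1030·(1 − 11·2.664262 + 10·2.938561) = 1.189782
Denominator: (-0.1030)·(-1.938561) = 0.199584
L = 1.189782/0.199584 = 5.9613

Final: 5.9613


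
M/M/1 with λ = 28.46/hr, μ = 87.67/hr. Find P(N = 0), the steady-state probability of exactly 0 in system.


ρ = 28.46/87.67 = 0.3246
P_n = (1−ρ)·ρ^n = (1 − 0.3246)·0.3246^0 = 0.6754·1.000000 = 0.675374

Final: 0.675374


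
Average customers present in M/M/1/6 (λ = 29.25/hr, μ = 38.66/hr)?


ρ = 29.25/38.66 = 0.7566
L = ρ[1 − (K+1)ρ^K + Kρ^(K+1)] / [(1−ρ)(1−ρ^(K+1))]
Numerator: 0.7566·(1 − 7·0.187579 + 6·0.141921) = 0.407409
Denominator: (0.2434)·(0.858079) = 0.208860
L = 0.407409/0.208860 = 1.9506

Final: 1.9506


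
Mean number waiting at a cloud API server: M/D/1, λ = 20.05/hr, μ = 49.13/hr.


ρ = 20.05/49.13 = 0.4081
M/D/1: Lq = ρ²/(2(1−ρ)) = 0.1665/(2·0.5919) = 0.14069

Final: 0.14069


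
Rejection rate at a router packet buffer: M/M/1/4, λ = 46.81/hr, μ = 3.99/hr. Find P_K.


ρ = λ/μ = 46.81/3.99 = 11.7318
P_K = (1−ρ)ρ^K/(1−ρ^(K+1)) = (-10.7318·18943.620365)/(1 − 222243.325638)
= -203299.705273/-222242.325638 = 0.914766

Final: 0.914766


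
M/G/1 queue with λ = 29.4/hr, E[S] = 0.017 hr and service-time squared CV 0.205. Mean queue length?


ρ = λ·E[S] = 29.4·0.017 = 0.4998
Lq = ρ²(1+C_s²)/(2(1−ρ)) = 0.2498·(1+0.205)/(2·0.5002)
= 0.2498·1.2050/1.0004 = 0.30089

Final: 0.30089


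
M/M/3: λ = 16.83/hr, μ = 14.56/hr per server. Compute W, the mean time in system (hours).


a = 1.1559; ρ = 0.3853; P₀ = 0.308383
Lq = P₀·a^c·ρ/(c!(1−ρ)²) = 0.08094
Wq = Lq/λ = 0.08094/16.83 = 0.004810 hr
W = Wq + 1/μ = 0.004810 + 0.06868 = 0.07349 hr

Final: 0.07349 hr


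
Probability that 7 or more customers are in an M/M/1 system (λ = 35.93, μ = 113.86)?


ρ = 35.93/113.86 = 0.3156
P(N ≥ n) = ρ^n = 0.3156^7 = 0.0003116

Final: 0.0003116


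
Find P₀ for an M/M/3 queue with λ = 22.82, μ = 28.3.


a = λ/μ = 22.82/28.3 = 0.8064; ρ = a/c = 0.2688
Σ_{k=0}^{2} a^k/k! (terms k=0..2) = 1.00000 + 0.80636 + 0.32511 = 2.13147
Tail: a^3/(3!(1−ρ)) = 0.52431/(6·0.7312) = 0.11951
P₀ = 1/(2.13147 + 0.11951) = 1/2.25098 = 0.444252

Final: 0.444252


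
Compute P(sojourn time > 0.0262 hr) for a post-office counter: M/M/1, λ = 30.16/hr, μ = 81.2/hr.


W ~ Exponential(μ−λ) for M/M/1.
μ − λ = 81.2 − 30.16 = 51.0400
P(W > t) = e^{−(μ−λ)t} = e^{−1.3372} = 0.262567

Final: 0.262567


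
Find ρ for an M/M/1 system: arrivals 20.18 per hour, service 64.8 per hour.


ρ = λ/μ = 20.18/64.8 = 0.3114

Final: 0.3114


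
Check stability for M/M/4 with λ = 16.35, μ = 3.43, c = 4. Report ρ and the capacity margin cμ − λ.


Total capacity cμ = 4·3.43 = 13.72/hr
ρ = λ/(cμ) = 16.35/13.72 = 1.1917
Stable ⇔ ρ < 1: NO
Spare capacity = cμ − λ = 13.72 − 16.35 = -2.63/hr

Final: ρ = 1.1917; unstable; margin = -2.63/hr


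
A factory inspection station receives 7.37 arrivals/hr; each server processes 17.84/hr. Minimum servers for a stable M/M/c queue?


Stability requires cμ > λ ⇔ c > λ/μ.
λ/μ = 7.37/17.84 = 0.4131
Minimum integer c = ⌊0.4131⌋ + 1 = 1
Check: 1·17.84 = 17.84 > 7.37, while 0·17.84 = 0.00 ≤ 7.37

Final: 1 servers


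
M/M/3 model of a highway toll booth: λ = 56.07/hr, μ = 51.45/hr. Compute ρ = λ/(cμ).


ρ = λ/(cμ) = 56.07/(3·51.45) = 56.07/154.35 = 0.3633

Final: 0.3633


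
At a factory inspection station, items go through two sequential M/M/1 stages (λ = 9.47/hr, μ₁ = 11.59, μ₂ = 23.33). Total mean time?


Each node sees arrival rate λ = 9.47/hr (tandem ⇒ throughput preserved).
W₁ = 1/(μ₁−λ) = 1/(11.59−9.47) = 0.47170 hr
W₂ = 1/(μ₂−λ) = 1/(23.33−9.47) = 0.07215 hr
W_total = W₁ + W₂ = 0.47170 + 0.07215 = 0.54385 hr

Final: 0.54385 hr


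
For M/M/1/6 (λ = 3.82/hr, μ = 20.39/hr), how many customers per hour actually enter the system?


ρ = 0.1873; P_K = (1−ρ)ρ^6/(1−ρ^7) = 0.00003514
λ_eff = λ(1 − P_K) = 3.82·(1 − 0.00003514) = 3.82·0.999965 = 3.8199 /hr

Final: 3.8199 /hr


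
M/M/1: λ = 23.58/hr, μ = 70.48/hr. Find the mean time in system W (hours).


W = 1/(μ−λ) = 1/(70.48 − 23.58) = 1/46.90 = 0.02132 hr

Final: 0.02132 hr


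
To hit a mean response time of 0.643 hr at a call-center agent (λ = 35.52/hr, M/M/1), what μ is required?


W = 1/(μ−λ) ⇒ μ − λ = 1/W = 1/0.643 = 1.5552
μ = λ + 1/W = 35.52 + 1.5552 = 37.0752 per hr

Final: 37.0752 /hr


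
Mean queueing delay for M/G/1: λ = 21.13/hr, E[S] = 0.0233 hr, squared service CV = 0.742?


ρ = λ·E[S] = 21.13·0.0233 = 0.4923
E[S²] = E[S]²(1+C_s²) = 0.0233²·(1+0.742) = 0.0009457
Wq = λ·E[S²]/(2(1−ρ)) = 21.13·0.0009457/(2·0.5077) = 0.01968 hr

Final: 0.01968 hr


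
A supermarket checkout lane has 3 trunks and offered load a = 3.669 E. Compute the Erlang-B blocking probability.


B(c,a) = (a^c/c!) / Σ_{k=0}^{c} a^k/k!
a^3/3! = 8.231745
Σ terms (k=0..3): 1.00000 + 3.66900 + 6.73078 + 8.23174 = 19.631525
B = 8.231745/19.631525 = 0.419313

Final: 0.419313


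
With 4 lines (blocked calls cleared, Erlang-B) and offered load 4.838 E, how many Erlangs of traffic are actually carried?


B(4,4.838) = 0.385324 (Erlang-B)
Carried load = a(1 − B) = 4.838·(1 − 0.385324) = 4.838·0.614676 = 2.9738 E

Final: 2.9738 Erlangs


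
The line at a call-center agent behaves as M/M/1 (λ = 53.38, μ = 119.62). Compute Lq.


ρ = 53.38/119.62 = 0.4462
Lq = ρ²/(1−ρ) = 0.1991/0.5538 = 0.3596

Final: 0.3596


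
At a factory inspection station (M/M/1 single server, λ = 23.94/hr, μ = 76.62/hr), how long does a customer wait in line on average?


ρ = 23.94/76.62 = 0.3125
Wq = ρ/(μ−λ) = 0.3125/(76.62 − 23.94) = 0.3125/52.68 = 0.005931 hr

Final: 0.005931 hr


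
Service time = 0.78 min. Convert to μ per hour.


μ = 1/(service time) in consistent units.
1 hour = 60 min, so μ = 60/0.78 = 76.9231 per hour

Final: 76.9231 /hr


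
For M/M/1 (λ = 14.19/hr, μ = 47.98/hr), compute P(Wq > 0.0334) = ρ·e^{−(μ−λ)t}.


ρ = 14.19/47.98 = 0.2957
P(Wq > t) = ρ·e^{−(μ−λ)t} = 0.2957·e^{−1.1286}
= 0.2957·0.323490 = 0.095672

Final: 0.095672


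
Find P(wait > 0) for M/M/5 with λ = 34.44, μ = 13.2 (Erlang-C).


a = λ/μ = 2.6091; ρ = a/5 = 0.5218
P₀ = 0.071373 (from M/M/c formula)
C(c,a) = [a^c/(c!(1−ρ))]·P₀ = [120.90550/(120·0.4782)]·0.071373
= 2.10704·0.071373 = 0.150386

Final: 0.150386


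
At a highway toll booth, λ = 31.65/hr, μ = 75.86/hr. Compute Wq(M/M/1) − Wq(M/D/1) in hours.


ρ = 31.65/75.86 = 0.4172
Wq(M/M/1) = ρ/(μ−λ) = 0.4172/44.21 = 0.009437 hr
Wq(M/D/1) = ρ/(2(μ−λ)) = 0.004719 hr
Savings = 0.009437 − 0.004719 = 0.004719 hr

Final: 0.004719 hr


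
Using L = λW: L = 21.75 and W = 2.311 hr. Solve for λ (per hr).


λ = L/W = 21.75/2.311 = 9.4115 /hr

Final: 9.4115 /hr


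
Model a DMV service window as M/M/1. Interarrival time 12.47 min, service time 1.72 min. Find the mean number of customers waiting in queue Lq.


λ = 60/12.47 = 4.8115 /hr
μ = 60/1.72 = 34.8837 /hr
ρ = λ/μ = 4.8115/34.8837 = 0.1379
Lq = ρ²/(1−ρ) = 0.01902/0.8621 = 0.02207

Final: 0.02207


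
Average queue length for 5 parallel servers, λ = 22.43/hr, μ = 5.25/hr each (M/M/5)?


a = λ/μ = 4.2724; ρ = a/5 = 0.8545
P₀ = 0.008144
Lq = P₀·a^c·ρ / (c!·(1−ρ)²) = 0.008144·1423.47502·0.8545/(120·0.02118)
= 3.89785

Final: 3.89785


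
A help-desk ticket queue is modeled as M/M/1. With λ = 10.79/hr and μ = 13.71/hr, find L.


ρ = λ/μ = 10.79/13.71 = 0.7870
L = ρ/(1−ρ) = 0.7870/(1 − 0.7870) = 0.7870/0.2130 = 3.6952

Final: 3.6952


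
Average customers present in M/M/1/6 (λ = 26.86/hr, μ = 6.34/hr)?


ρ = 26.86/6.34 = 4.2366
L = ρ[1 − (K+1)ρ^K + Kρ^(K+1)] / [(1−ρ)(1−ρ^(K+1))]
Numerator: 4.2366·(1 − 7·5782.298436 + 6·24497.245424) = 451232.678323
Denominator: (-3.2366)·(-24496.245424) = 79284.377933
L = 451232.678323/79284.377933 = 5.6913

Final: 5.6913


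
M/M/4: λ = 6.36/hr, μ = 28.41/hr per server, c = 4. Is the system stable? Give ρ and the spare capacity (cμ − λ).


Total capacity cμ = 4·28.41 = 113.64/hr
ρ = λ/(cμ) = 6.36/113.64 = 0.05597
Stable ⇔ ρ < 1: YES
Spare capacity = cμ − λ = 113.64 − 6.36 = 107.28/hr

Final: ρ = 0.05597; stable; margin = 107.28/hr


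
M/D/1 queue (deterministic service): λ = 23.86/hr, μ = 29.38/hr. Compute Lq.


ρ = 23.86/29.38 = 0.8121
M/D/1: Lq = ρ²/(2(1−ρ)) = 0.6595/(2·0.1879) = 1.75517

Final: 1.75517


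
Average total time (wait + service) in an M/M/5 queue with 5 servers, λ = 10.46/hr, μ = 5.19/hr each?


a = 2.0154; ρ = 0.4031; P₀ = 0.132232
Lq = P₀·a^c·ρ/(c!(1−ρ)²) = 0.04145
Wq = Lq/λ = 0.04145/10.46 = 0.003963 hr
W = Wq + 1/μ = 0.003963 + 0.19268 = 0.19664 hr

Final: 0.19664 hr


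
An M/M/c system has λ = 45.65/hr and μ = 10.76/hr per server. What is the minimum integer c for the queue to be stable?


Stability requires cμ > λ ⇔ c > λ/μ.
λ/μ = 45.65/10.76 = 4.2426
Minimum integer c = ⌊4.2426⌋ + 1 = 5
Check: 5·10.76 = 53.80 > 45.65, while 4·10.76 = 43.04 ≤ 45.65

Final: 5 servers


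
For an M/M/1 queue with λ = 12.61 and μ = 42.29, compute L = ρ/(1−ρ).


ρ = λ/μ = 12.61/42.29 = 0.2982
L = ρ/(1−ρ) = 0.2982/(1 − 0.2982) = 0.2982/0.7018 = 0.4249

Final: 0.4249


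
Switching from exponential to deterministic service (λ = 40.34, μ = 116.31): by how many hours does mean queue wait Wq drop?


ρ = 40.34/116.31 = 0.3468
Wq(M/M/1) = ρ/(μ−λ) = 0.3468/75.97 = 0.004565 hr
Wq(M/D/1) = ρ/(2(μ−λ)) = 0.002283 hr
Savings = 0.004565 − 0.002283 = 0.002283 hr

Final: 0.002283 hr


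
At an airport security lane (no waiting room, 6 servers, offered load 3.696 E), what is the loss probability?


B(c,a) = (a^c/c!) / Σ_{k=0}^{c} a^k/k!
a^6/6! = 3.540457
Σ terms (k=0..6): 1.00000 + 3.69600 + 6.83021 + 8.41482 + 7.77529 + 5.74749 + 3.54046 = 37.004266
B = 3.540457/37.004266 = 0.095677

Final: 0.095677


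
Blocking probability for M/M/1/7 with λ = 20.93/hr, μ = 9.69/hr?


ρ = λ/μ = 20.93/9.69 = 2.1600
P_K = (1−ρ)ρ^K/(1−ρ^(K+1)) = (-1.1600·219.340162)/(1 − 473.765695)
= -254.425533/-472.765695 = 0.538164

Final: 0.538164


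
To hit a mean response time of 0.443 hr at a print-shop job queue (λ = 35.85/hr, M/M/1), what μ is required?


W = 1/(μ−λ) ⇒ μ − λ = 1/W = 1/0.443 = 2.2573
μ = λ + 1/W = 35.85 + 2.2573 = 38.1073 per hr

Final: 38.1073 /hr


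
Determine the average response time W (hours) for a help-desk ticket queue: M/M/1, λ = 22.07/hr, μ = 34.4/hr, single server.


W = 1/(μ−λ) = 1/(34.4 − 22.07) = 1/12.33 = 0.08110 hr

Final: 0.08110 hr


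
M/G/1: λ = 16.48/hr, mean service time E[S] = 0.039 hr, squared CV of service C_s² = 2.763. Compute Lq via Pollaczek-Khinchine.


ρ = λ·E[S] = 16.48·0.039 = 0.6427
Lq = ρ²(1+C_s²)/(2(1−ρ)) = 0.4131·(1+2.763)/(2·0.3573)
= 0.4131·3.7630/0.7146 = 2.17540

Final: 2.17540


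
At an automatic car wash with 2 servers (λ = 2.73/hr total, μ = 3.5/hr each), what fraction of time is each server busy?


ρ = λ/(cμ) = 2.73/(2·3.5) = 2.73/7.00 = 0.3900

Final: 0.3900


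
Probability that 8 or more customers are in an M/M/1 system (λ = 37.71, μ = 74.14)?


ρ = 37.71/74.14 = 0.5086
P(N ≥ n) = ρ^n = 0.5086^8 = 0.004480

Final: 0.004480


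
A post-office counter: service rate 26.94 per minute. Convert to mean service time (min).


Mean service time = 1/μ = 1/26.94 minute = 0.03712 minute
In minutes: 0.03712 × 1 = 0.03712 min

Final: 0.03712 min


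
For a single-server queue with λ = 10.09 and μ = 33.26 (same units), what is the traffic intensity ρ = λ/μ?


ρ = λ/μ = 10.09/33.26 = 0.3034

Final: 0.3034


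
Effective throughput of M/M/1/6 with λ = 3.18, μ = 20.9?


ρ = 0.1522; P_K = (1−ρ)ρ^6/(1−ρ^7) = 0.00001052
λ_eff = λ(1 − P_K) = 3.18·(1 − 0.00001052) = 3.18·0.999989 = 3.1800 /hr

Final: 3.1800 /hr


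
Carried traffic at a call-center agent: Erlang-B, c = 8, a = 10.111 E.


B(8,10.111) = 0.343483 (Erlang-B)
Carried load = a(1 − B) = 10.111·(1 − 0.343483) = 10.111·0.656517 = 6.6380 E

Final: 6.6380 Erlangs


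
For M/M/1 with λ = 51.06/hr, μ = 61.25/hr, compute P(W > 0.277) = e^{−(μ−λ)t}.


W ~ Exponential(μ−λ) for M/M/1.
μ − λ = 61.25 − 51.06 = 10.1900
P(W > t) = e^{−(μ−λ)t} = e^{−2.8226} = 0.059449

Final: 0.059449


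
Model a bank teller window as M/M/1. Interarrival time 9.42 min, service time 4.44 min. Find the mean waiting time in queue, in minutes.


λ = 60/9.42 = 6.3694 /hr
μ = 60/4.44 = 13.5135 /hr
ρ = λ/μ = 6.3694/13.5135 = 0.4713
Wq = ρ/(μ−λ) = 0.4713/(13.5135−6.3694) = 0.06598 hr
In minutes: 0.06598·60 = 3.959 min

Final: 3.959 min


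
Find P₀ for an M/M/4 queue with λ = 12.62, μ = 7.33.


a = λ/μ = 12.62/7.33 = 1.7217; ρ = a/c = 0.4304
Σ_{k=0}^{3} a^k/k! (terms k=0..3) = 1.00000 + 1.72169 + 1.48211 + 0.85058 = 5.05438
Tail: a^4/(4!(1−ρ)) = 8.78661/(24·0.5696) = 0.64277
P₀ = 1/(5.05438 + 0.64277) = 1/5.69716 = 0.175526

Final: 0.175526


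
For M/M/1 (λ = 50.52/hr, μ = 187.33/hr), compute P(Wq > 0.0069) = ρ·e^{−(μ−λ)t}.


ρ = 50.52/187.33 = 0.2697
P(Wq > t) = ρ·e^{−(μ−λ)t} = 0.2697·e^{−0.9440}
= 0.2697·0.389073 = 0.104927

Final: 0.104927


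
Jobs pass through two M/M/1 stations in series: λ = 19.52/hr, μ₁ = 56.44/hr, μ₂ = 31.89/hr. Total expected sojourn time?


Each node sees arrival rate λ = 19.52/hr (tandem ⇒ throughput preserved).
W₁ = 1/(μ₁−λ) = 1/(56.44−19.52) = 0.02709 hr
W₂ = 1/(μ₂−λ) = 1/(31.89−19.52) = 0.08084 hr
W_total = W₁ + W₂ = 0.02709 + 0.08084 = 0.10793 hr

Final: 0.10793 hr


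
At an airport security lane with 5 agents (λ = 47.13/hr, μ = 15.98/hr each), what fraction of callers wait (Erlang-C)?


a = λ/μ = 2.9493; ρ = a/5 = 0.5899
P₀ = 0.049356 (from M/M/c formula)
C(c,a) = [a^c/(c!(1−ρ))]·P₀ = [223.15331/(120·0.4101)]·0.049356
= 4.53411·0.049356 = 0.223785

Final: 0.223785


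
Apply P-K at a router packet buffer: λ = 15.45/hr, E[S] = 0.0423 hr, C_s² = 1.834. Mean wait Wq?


ρ = λ·E[S] = 15.45·0.0423 = 0.6535
E[S²] = E[S]²(1+C_s²) = 0.0423²·(1+1.834) = 0.005071
Wq = λ·E[S²]/(2(1−ρ)) = 15.45·0.005071/(2·0.3465) = 0.11306 hr

Final: 0.11306 hr


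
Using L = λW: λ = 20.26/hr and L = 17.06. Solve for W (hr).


W = L/λ = 17.06/20.26 = 0.8421 hr

Final: 0.8421 hr


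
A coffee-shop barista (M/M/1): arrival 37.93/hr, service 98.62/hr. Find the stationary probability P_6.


ρ = 37.93/98.62 = 0.3846
P_n = (1−ρ)·ρ^n = (1 − 0.3846)·0.3846^6 = 0.6154·0.003237 = 0.001992

Final: 0.001992


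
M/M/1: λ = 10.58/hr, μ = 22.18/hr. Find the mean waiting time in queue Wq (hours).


ρ = 10.58/22.18 = 0.4770
Wq = ρ/(μ−λ) = 0.4770/(22.18 − 10.58) = 0.4770/11.60 = 0.04112 hr

Final: 0.04112 hr


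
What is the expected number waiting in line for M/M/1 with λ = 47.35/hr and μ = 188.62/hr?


ρ = 47.35/188.62 = 0.2510
Lq = ρ²/(1−ρ) = 0.06302/0.7490 = 0.08414

Final: 0.08414


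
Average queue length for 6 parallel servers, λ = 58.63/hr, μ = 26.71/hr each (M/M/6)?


a = λ/μ = 2.1951; ρ = a/6 = 0.3658
P₀ = 0.111063
Lq = P₀·a^c·ρ / (c!·(1−ρ)²) = 0.111063·111.86031·0.3658/(720·0.40216)
= 0.01570

Final: 0.01570


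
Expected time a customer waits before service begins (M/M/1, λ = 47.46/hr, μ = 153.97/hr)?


ρ = 47.46/153.97 = 0.3082
Wq = ρ/(μ−λ) = 0.3082/(153.97 − 47.46) = 0.3082/106.51 = 0.002894 hr

Final: 0.002894 hr


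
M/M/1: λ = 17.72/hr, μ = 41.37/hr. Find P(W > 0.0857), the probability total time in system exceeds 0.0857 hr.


W ~ Exponential(μ−λ) for M/M/1.
μ − λ = 41.37 − 17.72 = 23.6500
P(W > t) = e^{−(μ−λ)t} = e^{−2.0268} = 0.131756

Final: 0.131756


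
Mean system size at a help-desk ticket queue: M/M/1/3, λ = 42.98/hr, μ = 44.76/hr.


ρ = 42.98/44.76 = 0.9602
L = ρ[1 − (K+1)ρ^K + Kρ^(K+1)] / [(1−ρ)(1−ρ^(K+1))]
Numerator: 0.9602·(1 − 4·0.885379 + 3·0.850169) = 0.008636
Denominator: (0.03977)·(0.149831) = 0.005958
L = 0.008636/0.005958 = 1.4493

Final: 1.4493


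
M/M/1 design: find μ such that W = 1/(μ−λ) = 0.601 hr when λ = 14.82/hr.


W = 1/(μ−λ) ⇒ μ − λ = 1/W = 1/0.601 = 1.6639
μ = λ + 1/W = 14.82 + 1.6639 = 16.4839 per hr

Final: 16.4839 /hr


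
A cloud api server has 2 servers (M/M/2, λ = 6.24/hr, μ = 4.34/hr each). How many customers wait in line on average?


a = λ/μ = 1.4378; ρ = a/2 = 0.7189
P₀ = 0.163539
Lq = P₀·a^c·ρ / (c!·(1−ρ)²) = 0.163539·2.06723·0.7189/(2·0.07902)
= 1.53782

Final: 1.53782


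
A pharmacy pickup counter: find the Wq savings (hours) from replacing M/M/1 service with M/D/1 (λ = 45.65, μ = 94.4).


ρ = 45.65/94.4 = 0.4836
Wq(M/M/1) = ρ/(μ−λ) = 0.4836/48.75 = 0.009920 hr
Wq(M/D/1) = ρ/(2(μ−λ)) = 0.004960 hr
Savings = 0.009920 − 0.004960 = 0.004960 hr

Final: 0.004960 hr


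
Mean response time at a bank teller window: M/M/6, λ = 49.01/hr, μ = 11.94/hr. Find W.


a = 4.1047; ρ = 0.6841; P₀ = 0.014788
Lq = P₀·a^c·ρ/(c!(1−ρ)²) = 0.67349
Wq = Lq/λ = 0.67349/49.01 = 0.01374 hr
W = Wq + 1/μ = 0.01374 + 0.08375 = 0.09749 hr

Final: 0.09749 hr


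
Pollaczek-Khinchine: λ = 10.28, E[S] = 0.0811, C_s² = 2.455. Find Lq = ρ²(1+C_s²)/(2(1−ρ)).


ρ = λ·E[S] = 10.28·0.0811 = 0.8337
Lq = ρ²(1+C_s²)/(2(1−ρ)) = 0.6951·(1+2.455)/(2·0.1663)
= 0.6951·3.4550/0.3326 = 7.22062

Final: 7.22062


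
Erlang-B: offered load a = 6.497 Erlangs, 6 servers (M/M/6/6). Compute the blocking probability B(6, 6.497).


B(c,a) = (a^c/c!) / Σ_{k=0}^{c} a^k/k!
a^6/6! = 104.458721
Σ terms (k=0..6): 1.00000 + 6.49700 + 21.10550 + 45.70749 + 74.24039 + 96.46796 + 104.45872 = 349.477058
B = 104.458721/349.477058 = 0.298900

Final: 0.298900


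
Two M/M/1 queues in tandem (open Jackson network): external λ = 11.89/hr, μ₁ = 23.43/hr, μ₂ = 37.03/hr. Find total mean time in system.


Each node sees arrival rate λ = 11.89/hr (tandem ⇒ throughput preserved).
W₁ = 1/(μ₁−λ) = 1/(23.43−11.89) = 0.08666 hr
W₂ = 1/(μ₂−λ) = 1/(37.03−11.89) = 0.03978 hr
W_total = W₁ + W₂ = 0.08666 + 0.03978 = 0.12643 hr

Final: 0.12643 hr
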